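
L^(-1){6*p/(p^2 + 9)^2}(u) u*sin(3*u)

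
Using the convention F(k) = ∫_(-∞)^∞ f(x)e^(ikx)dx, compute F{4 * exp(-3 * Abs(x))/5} 24/(5 * (k^2 + 9))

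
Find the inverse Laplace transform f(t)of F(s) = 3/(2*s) 3/2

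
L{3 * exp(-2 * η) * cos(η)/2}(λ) 3 * (λ + 2)/(2 * ((λ + 2)^2 + 1))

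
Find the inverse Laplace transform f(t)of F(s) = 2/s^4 t^3/3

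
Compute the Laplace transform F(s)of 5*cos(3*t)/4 5*s/(4*(s^2 + 9))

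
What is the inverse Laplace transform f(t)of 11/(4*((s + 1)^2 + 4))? 11*exp(-t)*sin(2*t)/8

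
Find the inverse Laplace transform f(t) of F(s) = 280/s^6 7 * t^5/3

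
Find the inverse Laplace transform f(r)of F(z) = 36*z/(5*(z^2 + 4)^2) 9*r*sin(2*r)/5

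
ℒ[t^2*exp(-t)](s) 2/(s + 1)^3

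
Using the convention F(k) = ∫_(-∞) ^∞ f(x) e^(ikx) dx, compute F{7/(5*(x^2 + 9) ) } 7*pi*exp(-3*Abs(k) ) /15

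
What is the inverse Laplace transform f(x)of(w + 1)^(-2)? x*exp(-x)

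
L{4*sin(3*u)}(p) 12/(p^2 + 9)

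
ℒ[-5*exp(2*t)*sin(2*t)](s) -10/((s - 2)^2 + 4)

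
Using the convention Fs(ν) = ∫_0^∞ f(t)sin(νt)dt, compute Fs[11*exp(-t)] 11*ν/(ν^2 + 1)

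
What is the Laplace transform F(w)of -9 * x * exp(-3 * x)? -9/(w + 3)^2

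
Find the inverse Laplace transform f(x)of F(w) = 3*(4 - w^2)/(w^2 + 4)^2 -3*x*cos(2*x)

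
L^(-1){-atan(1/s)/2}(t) -sin(t)/(2*t)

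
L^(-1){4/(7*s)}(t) 4/7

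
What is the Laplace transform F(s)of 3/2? 3/(2 * s)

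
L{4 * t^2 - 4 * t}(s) 8/s^3 - 4/s^2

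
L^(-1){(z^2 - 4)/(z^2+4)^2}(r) r * cos(2 * r)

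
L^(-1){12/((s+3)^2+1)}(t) 12 * exp(-3 * t) * sin(t)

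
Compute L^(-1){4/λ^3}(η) 2*η^2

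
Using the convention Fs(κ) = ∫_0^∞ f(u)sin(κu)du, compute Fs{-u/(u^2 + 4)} -pi*exp(-2*κ)/2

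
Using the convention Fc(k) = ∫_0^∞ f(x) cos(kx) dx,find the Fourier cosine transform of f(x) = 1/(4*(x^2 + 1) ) pi*exp(-k) /8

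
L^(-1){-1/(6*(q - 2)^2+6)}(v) -exp(2*v)*sin(v)/6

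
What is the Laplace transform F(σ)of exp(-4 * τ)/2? 1/(2 * (σ + 4))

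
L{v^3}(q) 6/q^4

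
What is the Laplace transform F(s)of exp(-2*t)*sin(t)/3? 1/(3*((s + 2)^2 + 1))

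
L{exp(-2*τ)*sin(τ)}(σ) 1/((σ + 2)^2 + 1)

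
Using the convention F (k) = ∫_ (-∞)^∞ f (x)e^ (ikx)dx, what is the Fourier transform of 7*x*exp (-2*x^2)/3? 7*sqrt (2)*I*sqrt (pi)*k*exp (-k^2/8)/24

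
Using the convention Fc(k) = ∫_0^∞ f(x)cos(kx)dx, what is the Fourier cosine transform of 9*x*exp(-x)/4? 9*(1 - k^2)/(4*(k^2+1)^2)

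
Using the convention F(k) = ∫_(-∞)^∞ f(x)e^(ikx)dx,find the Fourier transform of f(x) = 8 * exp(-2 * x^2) 4 * sqrt(2) * sqrt(pi) * exp(-k^2/8)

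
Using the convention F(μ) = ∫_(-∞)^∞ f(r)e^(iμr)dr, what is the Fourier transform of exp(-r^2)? sqrt(pi)*exp(-μ^2/4)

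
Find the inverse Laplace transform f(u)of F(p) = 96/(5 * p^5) 4 * u^4/5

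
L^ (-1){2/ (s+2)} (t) 2*exp (-2*t)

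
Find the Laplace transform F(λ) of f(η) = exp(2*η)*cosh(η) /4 (λ - 2) /(4*((λ - 2) ^2-1) ) 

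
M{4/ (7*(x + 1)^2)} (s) -4*pi*(s - 1)/ (7*sin (pi*s))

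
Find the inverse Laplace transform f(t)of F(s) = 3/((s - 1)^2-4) 3 * exp(t) * sinh(2 * t)/2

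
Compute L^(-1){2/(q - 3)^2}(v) 2*v*exp(3*v)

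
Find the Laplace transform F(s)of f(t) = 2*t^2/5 4/(5*s^3)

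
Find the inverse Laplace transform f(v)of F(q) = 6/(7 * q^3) 3 * v^2/7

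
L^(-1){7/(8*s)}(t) 7/8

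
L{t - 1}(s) s^(-2) - 1/s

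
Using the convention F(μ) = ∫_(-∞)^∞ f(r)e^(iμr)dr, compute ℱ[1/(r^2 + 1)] pi*exp(-Abs(μ))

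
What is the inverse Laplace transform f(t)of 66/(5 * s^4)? 11 * t^3/5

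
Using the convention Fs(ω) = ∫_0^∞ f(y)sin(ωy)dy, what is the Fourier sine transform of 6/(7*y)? 3*pi/7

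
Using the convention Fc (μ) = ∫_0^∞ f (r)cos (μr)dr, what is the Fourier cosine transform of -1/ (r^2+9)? -pi*exp (-3*μ)/6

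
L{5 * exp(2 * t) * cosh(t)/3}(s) 5 * (s - 2)/(3 * ((s - 2)^2 - 1))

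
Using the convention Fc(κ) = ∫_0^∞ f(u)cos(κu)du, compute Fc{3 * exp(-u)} 3/(κ^2 + 1)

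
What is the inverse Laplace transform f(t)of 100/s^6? 5*t^5/6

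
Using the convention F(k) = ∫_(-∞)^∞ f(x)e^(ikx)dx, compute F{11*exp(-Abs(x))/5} 22/(5*(k^2 + 1))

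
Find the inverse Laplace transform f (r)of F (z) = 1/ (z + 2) exp (-2*r)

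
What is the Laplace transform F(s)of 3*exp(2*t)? 3/(s - 2)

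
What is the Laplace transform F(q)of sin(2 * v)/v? atan(2/q)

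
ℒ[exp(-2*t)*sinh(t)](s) 1/((s + 2)^2 - 1)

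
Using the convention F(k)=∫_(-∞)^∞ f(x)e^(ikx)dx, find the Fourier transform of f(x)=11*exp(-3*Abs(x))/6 11/(k^2+9)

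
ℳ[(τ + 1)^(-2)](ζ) (-pi*ζ + pi)/sin(pi*ζ)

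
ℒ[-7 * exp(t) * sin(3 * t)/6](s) -7/(2 * (s - 1)^2 + 18)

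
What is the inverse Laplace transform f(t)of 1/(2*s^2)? t/2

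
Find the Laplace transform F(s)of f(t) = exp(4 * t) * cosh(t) (s - 4)/((s - 4)^2 - 1)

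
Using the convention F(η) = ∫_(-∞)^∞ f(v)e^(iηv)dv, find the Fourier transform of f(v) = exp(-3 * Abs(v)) 6/(η^2 + 9)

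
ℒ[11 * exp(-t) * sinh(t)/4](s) 11/(4 * s * (s+2))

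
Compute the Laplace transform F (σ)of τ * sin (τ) 2 * σ/ (σ^2 + 1)^2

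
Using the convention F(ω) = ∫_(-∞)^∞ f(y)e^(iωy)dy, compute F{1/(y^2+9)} pi*exp(-3*Abs(ω))/3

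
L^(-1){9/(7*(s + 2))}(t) 9*exp(-2*t)/7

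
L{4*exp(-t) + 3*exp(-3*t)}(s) 3/(s + 3) + 4/(s + 1)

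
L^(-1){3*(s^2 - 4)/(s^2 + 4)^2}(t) 3*t*cos(2*t)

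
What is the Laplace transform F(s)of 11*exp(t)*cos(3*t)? 11*(s - 1)/((s - 1)^2+9)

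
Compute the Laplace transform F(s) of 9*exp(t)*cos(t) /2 9*(s - 1) /(2*((s - 1) ^2 + 1) ) 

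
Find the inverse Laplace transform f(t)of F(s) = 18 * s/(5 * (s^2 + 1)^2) 9 * t * sin(t)/5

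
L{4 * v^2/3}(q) 8/(3 * q^3)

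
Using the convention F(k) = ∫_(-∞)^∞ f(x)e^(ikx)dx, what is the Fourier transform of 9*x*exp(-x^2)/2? 9*I*sqrt(pi)*k*exp(-k^2/4)/4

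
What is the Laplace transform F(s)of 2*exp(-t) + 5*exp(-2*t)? 5/(s + 2) + 2/(s + 1)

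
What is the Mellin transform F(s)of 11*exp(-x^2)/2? 11*gamma(s/2)/4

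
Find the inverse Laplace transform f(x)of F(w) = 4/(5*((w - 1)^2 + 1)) 4*exp(x)*sin(x)/5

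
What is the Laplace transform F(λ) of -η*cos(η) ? (1 - λ^2) /(λ^2+1) ^2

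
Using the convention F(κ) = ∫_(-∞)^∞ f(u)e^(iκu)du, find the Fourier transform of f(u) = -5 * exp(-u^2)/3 -5 * sqrt(pi) * exp(-κ^2/4)/3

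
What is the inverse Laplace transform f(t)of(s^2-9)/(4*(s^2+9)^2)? t*cos(3*t)/4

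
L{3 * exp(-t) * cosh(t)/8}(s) 3 * (s+1)/(8 * s * (s+2))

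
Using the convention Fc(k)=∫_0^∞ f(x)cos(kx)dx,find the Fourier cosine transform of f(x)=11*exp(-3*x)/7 33/(7*(k^2+9))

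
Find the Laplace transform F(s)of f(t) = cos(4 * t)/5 s/(5 * (s^2 + 16))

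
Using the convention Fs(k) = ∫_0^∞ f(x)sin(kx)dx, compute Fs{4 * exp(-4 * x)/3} 4 * k/(3 * (k^2 + 16))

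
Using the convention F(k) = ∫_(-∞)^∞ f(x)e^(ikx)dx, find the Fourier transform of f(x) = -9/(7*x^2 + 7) -9*pi*exp(-Abs(k))/7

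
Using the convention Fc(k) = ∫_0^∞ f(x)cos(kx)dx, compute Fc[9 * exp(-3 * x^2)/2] 3 * sqrt(3) * sqrt(pi) * exp(-k^2/12)/4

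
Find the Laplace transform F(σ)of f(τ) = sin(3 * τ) 3/(σ^2 + 9)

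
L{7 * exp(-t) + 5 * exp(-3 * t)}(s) 7/(s + 1) + 5/(s + 3)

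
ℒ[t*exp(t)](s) (s - 1)^(-2)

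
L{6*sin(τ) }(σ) 6/(σ^2 + 1) 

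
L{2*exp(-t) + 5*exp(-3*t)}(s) 2/(s + 1) + 5/(s + 3)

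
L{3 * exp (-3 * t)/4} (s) 3/ (4 * (s + 3))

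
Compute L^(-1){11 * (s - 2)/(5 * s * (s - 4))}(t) 11 * exp(2 * t) * cosh(2 * t)/5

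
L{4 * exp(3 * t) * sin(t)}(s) 4/((s - 3)^2+1)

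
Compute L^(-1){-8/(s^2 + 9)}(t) -8*sin(3*t)/3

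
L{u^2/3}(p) 2/(3*p^3)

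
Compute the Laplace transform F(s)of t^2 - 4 2/s^3 - 4/s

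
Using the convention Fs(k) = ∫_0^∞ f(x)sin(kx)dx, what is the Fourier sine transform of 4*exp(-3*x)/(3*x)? 4*atan(k/3)/3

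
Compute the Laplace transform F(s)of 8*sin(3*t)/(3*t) 8*atan(3/s)/3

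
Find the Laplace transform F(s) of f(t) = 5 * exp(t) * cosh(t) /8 5 * (s - 1) /(8 * s * (s - 2) ) 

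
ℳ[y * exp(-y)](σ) gamma(σ + 1)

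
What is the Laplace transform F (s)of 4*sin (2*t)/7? 8/ (7*(s^2 + 4))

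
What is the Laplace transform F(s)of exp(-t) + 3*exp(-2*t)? 1/(s + 1) + 3/(s + 2)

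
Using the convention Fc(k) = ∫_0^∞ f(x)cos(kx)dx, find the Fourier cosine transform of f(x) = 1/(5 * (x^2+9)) pi * exp(-3 * k)/30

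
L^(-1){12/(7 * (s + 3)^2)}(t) 12 * t * exp(-3 * t)/7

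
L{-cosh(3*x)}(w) -w/(w^2 - 9)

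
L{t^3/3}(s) 2/s^4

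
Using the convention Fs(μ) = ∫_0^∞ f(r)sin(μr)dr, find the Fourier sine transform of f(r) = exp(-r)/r atan(μ)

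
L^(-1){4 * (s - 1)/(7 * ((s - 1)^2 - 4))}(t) 4 * exp(t) * cosh(2 * t)/7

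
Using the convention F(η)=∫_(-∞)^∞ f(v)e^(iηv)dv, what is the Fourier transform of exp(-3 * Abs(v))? 6/(η^2 + 9)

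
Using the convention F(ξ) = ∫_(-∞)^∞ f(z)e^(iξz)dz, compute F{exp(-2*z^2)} sqrt(2)*sqrt(pi)*exp(-ξ^2/8)/2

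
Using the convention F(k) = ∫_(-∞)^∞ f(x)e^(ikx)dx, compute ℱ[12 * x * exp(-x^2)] 6 * I * sqrt(pi) * k * exp(-k^2/4)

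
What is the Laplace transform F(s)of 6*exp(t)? 6/(s - 1)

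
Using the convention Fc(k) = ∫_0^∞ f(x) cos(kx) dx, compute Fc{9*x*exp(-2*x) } 9*(4 - k^2) /(k^2 + 4) ^2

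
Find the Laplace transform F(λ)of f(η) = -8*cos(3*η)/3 -8*λ/(3*λ^2 + 27)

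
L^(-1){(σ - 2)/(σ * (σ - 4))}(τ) exp(2 * τ) * cosh(2 * τ)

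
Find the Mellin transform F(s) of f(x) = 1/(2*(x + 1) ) pi*csc(pi*s) /2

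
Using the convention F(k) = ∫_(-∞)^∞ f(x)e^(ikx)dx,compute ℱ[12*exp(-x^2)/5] 12*sqrt(pi)*exp(-k^2/4)/5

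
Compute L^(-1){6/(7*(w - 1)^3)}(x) 3*x^2*exp(x)/7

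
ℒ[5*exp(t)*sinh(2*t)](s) 10/((s - 1) ^2 - 4) 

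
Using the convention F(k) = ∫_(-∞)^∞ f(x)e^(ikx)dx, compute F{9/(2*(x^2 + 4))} 9*pi*exp(-2*Abs(k))/4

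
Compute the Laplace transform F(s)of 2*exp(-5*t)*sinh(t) 2/((s+5)^2 - 1)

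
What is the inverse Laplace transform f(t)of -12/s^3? -6 * t^2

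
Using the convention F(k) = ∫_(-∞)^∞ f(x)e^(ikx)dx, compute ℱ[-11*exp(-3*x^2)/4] -11*sqrt(3)*sqrt(pi)*exp(-k^2/12)/12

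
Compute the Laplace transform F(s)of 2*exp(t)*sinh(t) 2/(s*(s - 2))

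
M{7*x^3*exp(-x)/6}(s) 7*gamma(s + 3)/6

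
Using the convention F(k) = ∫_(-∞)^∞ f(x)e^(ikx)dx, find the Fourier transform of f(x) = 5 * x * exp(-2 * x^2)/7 5 * sqrt(2) * I * sqrt(pi) * k * exp(-k^2/8)/56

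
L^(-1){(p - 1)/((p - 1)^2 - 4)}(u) exp(u)*cosh(2*u)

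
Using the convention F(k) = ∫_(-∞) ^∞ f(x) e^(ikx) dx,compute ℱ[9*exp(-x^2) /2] 9*sqrt(pi)*exp(-k^2/4) /2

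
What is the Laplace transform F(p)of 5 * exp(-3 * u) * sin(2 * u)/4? 5/(2 * ((p + 3)^2 + 4))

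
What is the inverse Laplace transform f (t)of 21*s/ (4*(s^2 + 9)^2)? 7*t*sin (3*t)/8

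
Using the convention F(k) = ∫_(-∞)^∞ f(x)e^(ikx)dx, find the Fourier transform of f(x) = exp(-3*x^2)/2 sqrt(3)*sqrt(pi)*exp(-k^2/12)/6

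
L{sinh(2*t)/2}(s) 1/(s^2 - 4)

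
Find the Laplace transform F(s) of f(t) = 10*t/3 10/(3*s^2) 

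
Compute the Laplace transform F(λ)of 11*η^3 66/λ^4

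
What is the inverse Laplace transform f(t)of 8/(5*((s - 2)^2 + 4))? 4*exp(2*t)*sin(2*t)/5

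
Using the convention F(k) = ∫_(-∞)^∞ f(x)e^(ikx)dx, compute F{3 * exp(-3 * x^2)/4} sqrt(3) * sqrt(pi) * exp(-k^2/12)/4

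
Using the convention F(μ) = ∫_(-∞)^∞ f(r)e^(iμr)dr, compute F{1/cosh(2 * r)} pi/(2 * cosh(pi * μ/4))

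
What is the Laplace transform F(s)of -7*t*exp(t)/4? -7/(4*(s - 1)^2)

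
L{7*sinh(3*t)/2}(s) 21/(2*(s^2 - 9))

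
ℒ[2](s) 2/s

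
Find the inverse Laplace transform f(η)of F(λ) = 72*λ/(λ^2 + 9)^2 12*η*sin(3*η)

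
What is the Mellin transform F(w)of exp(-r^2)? gamma(w/2)/2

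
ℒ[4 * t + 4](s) 4/s + 4/s^2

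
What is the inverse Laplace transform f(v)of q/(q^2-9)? cosh(3*v)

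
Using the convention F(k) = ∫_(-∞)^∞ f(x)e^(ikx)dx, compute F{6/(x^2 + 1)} 6 * pi * exp(-Abs(k))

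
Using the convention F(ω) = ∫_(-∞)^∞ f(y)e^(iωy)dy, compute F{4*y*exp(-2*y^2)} sqrt(2)*I*sqrt(pi)*ω*exp(-ω^2/8)/2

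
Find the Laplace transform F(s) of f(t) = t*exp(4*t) (s - 4) ^(-2) 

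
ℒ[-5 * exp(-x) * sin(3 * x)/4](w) -15/(4 * (w+1)^2+36)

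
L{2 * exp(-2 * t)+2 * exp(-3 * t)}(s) 2/(s+2)+2/(s+3)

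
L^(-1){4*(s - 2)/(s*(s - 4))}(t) 4*exp(2*t)*cosh(2*t)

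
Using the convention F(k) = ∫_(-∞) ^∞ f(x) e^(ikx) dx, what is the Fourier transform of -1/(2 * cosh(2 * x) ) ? -pi/(4 * cosh(pi * k/4) ) 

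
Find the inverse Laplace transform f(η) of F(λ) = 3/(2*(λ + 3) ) 3*exp(-3*η) /2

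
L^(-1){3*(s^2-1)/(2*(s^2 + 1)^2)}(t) 3*t*cos(t)/2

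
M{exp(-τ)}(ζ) gamma(ζ)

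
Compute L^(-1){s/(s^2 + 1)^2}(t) t*sin(t)/2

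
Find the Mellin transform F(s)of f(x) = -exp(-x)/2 -gamma(s)/2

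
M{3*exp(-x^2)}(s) 3*gamma(s/2)/2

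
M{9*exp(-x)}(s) 9*gamma(s)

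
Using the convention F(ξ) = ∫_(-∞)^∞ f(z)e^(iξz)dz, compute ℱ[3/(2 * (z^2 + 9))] pi * exp(-3 * Abs(ξ))/2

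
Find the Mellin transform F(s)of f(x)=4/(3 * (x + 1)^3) 2 * pi * (s - 2) * (s - 1)/(3 * sin(pi * s))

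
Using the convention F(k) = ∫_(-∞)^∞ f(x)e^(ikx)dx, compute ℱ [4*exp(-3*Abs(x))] 24/(k^2 + 9)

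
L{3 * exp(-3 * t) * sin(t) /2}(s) 3/(2 * ((s + 3) ^2 + 1) ) 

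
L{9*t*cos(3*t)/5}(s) 9*(s^2 - 9)/(5*(s^2 + 9)^2)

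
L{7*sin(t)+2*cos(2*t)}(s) 7/(s^2+1)+2*s/(s^2+4)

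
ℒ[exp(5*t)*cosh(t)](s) (s - 5)/((s - 5)^2 - 1)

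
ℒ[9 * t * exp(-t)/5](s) 9/(5 * (s + 1)^2)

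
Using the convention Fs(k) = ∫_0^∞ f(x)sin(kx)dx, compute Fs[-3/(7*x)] -3*pi/14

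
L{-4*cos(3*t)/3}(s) -4*s/(3*s^2 + 27)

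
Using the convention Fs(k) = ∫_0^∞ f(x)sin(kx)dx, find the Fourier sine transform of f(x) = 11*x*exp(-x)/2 11*k/(k^2 + 1)^2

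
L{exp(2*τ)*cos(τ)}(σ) (σ - 2)/((σ - 2)^2 + 1)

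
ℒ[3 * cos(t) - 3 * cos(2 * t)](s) 3 * s/(s^2 + 1) - 3 * s/(s^2 + 4)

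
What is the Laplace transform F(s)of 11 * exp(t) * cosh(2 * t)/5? 11 * (s - 1)/(5 * ((s - 1)^2 - 4))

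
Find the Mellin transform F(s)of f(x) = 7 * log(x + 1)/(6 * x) -7 * pi * csc(pi * s)/(6 * s - 6)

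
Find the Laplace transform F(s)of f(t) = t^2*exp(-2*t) 2/(s + 2)^3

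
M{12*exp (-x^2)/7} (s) 6*gamma (s/2)/7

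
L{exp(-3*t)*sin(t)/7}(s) 1/(7*((s + 3)^2 + 1))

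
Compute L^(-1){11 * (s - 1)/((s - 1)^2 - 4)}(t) 11 * exp(t) * cosh(2 * t)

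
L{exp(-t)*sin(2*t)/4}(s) 1/(2*((s + 1)^2 + 4))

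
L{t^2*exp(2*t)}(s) 2/(s - 2)^3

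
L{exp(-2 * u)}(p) 1/(p + 2)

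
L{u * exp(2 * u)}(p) (p - 2)^(-2)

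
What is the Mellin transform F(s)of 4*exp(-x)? 4*gamma(s)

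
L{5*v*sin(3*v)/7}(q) 30*q/(7*(q^2 + 9)^2)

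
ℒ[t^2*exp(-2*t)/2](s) (s + 2)^(-3)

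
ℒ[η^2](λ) 2/λ^3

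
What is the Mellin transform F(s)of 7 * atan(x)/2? -7 * pi * sec(pi * s/2)/(4 * s)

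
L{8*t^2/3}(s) 16/(3*s^3)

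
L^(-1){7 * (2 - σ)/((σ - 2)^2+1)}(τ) -7 * exp(2 * τ) * cos(τ)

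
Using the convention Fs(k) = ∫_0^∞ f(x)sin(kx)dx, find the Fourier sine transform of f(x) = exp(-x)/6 k/(6 * (k^2+1))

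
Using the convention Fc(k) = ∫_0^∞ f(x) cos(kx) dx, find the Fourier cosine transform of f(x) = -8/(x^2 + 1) -4*pi*exp(-k) 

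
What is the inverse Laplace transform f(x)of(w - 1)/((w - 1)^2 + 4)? exp(x)*cos(2*x)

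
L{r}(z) z^(-2)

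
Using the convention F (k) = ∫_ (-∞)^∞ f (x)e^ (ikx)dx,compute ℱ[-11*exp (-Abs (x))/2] -11/ (k^2 + 1)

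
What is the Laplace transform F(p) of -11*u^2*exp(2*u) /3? -22/(3*(p - 2) ^3) 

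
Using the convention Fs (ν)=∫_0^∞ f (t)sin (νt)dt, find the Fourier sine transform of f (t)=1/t pi/2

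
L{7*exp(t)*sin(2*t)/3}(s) 14/(3*((s - 1)^2 + 4))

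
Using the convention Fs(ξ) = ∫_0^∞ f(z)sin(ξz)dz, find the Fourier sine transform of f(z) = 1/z pi/2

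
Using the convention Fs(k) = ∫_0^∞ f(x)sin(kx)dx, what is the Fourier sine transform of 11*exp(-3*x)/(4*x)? 11*atan(k/3)/4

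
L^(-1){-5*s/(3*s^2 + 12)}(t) -5*cos(2*t)/3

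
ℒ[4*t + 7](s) 7/s + 4/s^2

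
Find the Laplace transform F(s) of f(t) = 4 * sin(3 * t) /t 4 * atan(3/s) 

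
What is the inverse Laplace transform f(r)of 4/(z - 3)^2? 4 * r * exp(3 * r)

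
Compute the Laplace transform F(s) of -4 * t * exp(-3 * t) -4/(s + 3) ^2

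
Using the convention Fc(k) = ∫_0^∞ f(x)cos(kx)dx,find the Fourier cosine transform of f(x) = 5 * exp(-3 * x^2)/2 5 * sqrt(3) * sqrt(pi) * exp(-k^2/12)/12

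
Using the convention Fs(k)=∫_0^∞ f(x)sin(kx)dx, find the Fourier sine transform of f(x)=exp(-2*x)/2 k/(2*(k^2 + 4))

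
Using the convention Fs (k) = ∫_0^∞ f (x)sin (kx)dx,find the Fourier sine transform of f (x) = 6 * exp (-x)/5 6 * k/ (5 * (k^2+1))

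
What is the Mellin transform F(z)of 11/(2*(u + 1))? 11*pi*csc(pi*z)/2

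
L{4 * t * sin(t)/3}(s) 8 * s/(3 * (s^2+1)^2)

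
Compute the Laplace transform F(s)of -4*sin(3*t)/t -4*atan(3/s)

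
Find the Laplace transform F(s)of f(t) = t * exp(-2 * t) (s+2)^(-2)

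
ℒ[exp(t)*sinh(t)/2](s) 1/(2*s*(s - 2))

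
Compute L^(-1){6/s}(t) 6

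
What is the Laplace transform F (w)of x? w^ (-2)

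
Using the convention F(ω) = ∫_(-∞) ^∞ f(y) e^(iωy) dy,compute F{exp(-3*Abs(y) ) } 6/(ω^2+9) 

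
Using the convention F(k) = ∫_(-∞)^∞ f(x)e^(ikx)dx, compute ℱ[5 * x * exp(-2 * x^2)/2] 5 * sqrt(2) * I * sqrt(pi) * k * exp(-k^2/8)/16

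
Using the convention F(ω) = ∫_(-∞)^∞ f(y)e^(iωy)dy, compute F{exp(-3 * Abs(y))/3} 2/(ω^2 + 9)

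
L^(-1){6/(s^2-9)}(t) 2 * sinh(3 * t)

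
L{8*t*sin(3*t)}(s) 48*s/(s^2 + 9)^2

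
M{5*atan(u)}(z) -5*pi*sec(pi*z/2)/(2*z)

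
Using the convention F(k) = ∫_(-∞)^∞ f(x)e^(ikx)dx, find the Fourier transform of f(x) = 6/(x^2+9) 2 * pi * exp(-3 * Abs(k))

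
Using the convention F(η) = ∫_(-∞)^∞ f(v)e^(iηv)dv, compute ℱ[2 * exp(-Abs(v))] 4/(η^2+1)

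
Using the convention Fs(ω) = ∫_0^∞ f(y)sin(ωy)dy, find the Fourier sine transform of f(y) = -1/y -pi/2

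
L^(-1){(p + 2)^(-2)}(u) u*exp(-2*u)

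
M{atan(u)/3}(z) -pi * sec(pi * z/2)/(6 * z)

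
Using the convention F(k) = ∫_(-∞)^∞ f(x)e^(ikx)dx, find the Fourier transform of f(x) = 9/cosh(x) 9 * pi/cosh(pi * k/2)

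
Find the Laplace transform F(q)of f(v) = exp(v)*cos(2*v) (q - 1)/((q - 1)^2 + 4)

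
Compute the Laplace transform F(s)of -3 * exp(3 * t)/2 -3/(2 * s - 6)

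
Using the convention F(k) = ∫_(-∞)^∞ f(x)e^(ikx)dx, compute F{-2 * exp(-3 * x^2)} -2 * sqrt(3) * sqrt(pi) * exp(-k^2/12)/3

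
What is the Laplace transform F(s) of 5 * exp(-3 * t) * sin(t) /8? 5/(8 * ((s+3) ^2+1) ) 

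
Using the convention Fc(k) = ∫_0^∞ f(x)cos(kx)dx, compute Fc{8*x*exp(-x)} 8*(1 - k^2)/(k^2 + 1)^2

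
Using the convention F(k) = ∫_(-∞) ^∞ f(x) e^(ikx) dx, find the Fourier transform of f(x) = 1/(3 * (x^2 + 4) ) pi * exp(-2 * Abs(k) ) /6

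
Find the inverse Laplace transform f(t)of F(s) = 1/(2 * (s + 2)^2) t * exp(-2 * t)/2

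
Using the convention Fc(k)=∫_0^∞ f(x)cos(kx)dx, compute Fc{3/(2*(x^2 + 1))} 3*pi*exp(-k)/4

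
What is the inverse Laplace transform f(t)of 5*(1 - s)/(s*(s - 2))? -5*exp(t)*cosh(t)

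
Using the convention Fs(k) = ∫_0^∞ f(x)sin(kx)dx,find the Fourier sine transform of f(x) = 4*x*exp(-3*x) 24*k/(k^2 + 9)^2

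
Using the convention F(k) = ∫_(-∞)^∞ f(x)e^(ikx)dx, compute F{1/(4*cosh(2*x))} pi/(8*cosh(pi*k/4))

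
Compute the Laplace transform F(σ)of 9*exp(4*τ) 9/(σ - 4)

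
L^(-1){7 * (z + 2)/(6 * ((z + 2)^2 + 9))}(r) 7 * exp(-2 * r) * cos(3 * r)/6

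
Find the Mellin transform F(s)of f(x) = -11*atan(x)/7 11*pi*sec(pi*s/2)/(14*s)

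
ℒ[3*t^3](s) 18/s^4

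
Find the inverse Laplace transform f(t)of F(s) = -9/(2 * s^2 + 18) -3 * sin(3 * t)/2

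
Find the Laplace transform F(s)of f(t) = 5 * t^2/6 5/(3 * s^3)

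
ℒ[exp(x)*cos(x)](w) (w - 1)/((w - 1)^2 + 1)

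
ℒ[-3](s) -3/s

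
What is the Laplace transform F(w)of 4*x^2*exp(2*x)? 8/(w - 2)^3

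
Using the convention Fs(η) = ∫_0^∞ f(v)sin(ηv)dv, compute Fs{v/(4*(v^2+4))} pi*exp(-2*η)/8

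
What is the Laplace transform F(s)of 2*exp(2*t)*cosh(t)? 2*(s - 2)/((s - 2)^2 - 1)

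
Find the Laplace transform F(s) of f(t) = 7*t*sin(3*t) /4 21*s/(2*(s^2 + 9) ^2) 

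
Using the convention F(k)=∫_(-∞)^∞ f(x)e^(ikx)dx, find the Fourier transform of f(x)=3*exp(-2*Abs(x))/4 3/(k^2 + 4)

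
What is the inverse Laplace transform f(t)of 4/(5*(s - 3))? 4*exp(3*t)/5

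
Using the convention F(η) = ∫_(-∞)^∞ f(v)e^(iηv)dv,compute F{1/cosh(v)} pi/cosh(pi*η/2)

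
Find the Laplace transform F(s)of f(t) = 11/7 11/(7 * s)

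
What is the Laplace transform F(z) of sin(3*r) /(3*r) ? atan(3/z) /3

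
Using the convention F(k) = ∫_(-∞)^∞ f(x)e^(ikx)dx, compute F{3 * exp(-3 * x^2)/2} sqrt(3) * sqrt(pi) * exp(-k^2/12)/2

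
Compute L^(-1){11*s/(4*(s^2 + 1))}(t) 11*cos(t)/4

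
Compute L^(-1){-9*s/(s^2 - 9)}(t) -9*cosh(3*t)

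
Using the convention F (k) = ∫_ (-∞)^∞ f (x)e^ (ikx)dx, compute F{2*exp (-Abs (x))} 4/ (k^2 + 1)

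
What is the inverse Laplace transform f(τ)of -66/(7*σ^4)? -11*τ^3/7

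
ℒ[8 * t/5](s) 8/(5 * s^2)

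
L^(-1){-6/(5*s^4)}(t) -t^3/5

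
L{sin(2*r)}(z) 2/(z^2 + 4)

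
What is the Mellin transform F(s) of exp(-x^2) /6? gamma(s/2) /12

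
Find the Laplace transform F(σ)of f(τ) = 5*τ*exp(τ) 5/(σ - 1)^2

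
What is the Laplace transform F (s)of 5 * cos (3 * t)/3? 5 * s/ (3 * (s^2 + 9))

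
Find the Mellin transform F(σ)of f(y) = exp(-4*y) gamma(σ)/4^σ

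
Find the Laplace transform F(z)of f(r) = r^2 2/z^3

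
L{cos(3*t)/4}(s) s/(4*(s^2 + 9))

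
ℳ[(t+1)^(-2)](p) (-pi*p+pi)/sin(pi*p)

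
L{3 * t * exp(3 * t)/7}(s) 3/(7 * (s - 3)^2)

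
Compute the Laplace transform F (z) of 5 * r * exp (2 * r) 5/ (z - 2) ^2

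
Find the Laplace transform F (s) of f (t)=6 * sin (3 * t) 18/ (s^2 + 9) 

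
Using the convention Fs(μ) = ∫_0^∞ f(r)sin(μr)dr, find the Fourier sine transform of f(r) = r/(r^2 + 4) pi*exp(-2*μ)/2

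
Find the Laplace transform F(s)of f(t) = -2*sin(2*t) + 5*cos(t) 5*s/(s^2 + 1) - 4/(s^2 + 4)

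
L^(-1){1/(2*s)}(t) 1/2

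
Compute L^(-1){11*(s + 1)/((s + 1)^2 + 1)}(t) 11*exp(-t)*cos(t)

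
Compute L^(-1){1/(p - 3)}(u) exp(3*u)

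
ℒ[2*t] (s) 2/s^2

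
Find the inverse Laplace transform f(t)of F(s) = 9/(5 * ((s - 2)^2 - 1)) 9 * exp(2 * t) * sinh(t)/5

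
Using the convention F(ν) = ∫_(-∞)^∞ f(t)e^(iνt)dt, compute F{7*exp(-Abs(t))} 14/(ν^2 + 1)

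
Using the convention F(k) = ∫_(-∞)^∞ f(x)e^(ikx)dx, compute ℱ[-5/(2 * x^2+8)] -5 * pi * exp(-2 * Abs(k))/4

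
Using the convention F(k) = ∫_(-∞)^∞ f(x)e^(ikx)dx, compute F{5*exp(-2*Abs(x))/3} 20/(3*(k^2 + 4))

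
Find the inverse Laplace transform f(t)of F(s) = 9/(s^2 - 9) 3*sinh(3*t)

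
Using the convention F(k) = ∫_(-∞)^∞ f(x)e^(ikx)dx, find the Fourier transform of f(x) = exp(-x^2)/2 sqrt(pi)*exp(-k^2/4)/2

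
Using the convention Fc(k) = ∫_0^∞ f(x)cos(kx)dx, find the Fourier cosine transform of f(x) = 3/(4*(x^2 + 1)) 3*pi*exp(-k)/8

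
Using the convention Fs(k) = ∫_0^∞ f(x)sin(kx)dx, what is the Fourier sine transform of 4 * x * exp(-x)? 8 * k/(k^2 + 1)^2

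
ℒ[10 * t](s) 10/s^2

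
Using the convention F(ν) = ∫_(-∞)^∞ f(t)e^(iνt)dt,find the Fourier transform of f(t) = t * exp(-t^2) I * sqrt(pi) * ν * exp(-ν^2/4)/2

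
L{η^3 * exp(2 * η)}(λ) 6/(λ - 2)^4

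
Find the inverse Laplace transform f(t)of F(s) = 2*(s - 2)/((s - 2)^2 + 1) 2*exp(2*t)*cos(t)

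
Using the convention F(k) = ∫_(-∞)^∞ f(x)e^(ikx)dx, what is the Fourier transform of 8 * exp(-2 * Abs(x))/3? 32/(3 * (k^2 + 4))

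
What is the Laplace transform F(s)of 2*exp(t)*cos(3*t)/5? 2*(s - 1)/(5*((s - 1)^2 + 9))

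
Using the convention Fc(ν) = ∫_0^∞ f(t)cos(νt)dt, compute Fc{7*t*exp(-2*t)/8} 7*(4 - ν^2)/(8*(ν^2 + 4)^2)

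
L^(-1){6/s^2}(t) 6*t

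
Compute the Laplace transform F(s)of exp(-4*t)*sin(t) 1/((s + 4)^2 + 1)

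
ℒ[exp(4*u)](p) 1/(p - 4) 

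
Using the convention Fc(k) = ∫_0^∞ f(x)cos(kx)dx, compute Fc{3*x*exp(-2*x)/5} 3*(4 - k^2)/(5*(k^2 + 4)^2)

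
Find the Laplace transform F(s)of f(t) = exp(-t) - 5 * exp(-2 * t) 1/(s + 1) - 5/(s + 2)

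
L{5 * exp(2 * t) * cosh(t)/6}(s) 5 * (s - 2)/(6 * ((s - 2)^2 - 1))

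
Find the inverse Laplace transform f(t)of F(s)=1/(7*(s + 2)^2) t*exp(-2*t)/7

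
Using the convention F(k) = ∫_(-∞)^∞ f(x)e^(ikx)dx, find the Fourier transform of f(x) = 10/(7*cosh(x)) 10*pi/(7*cosh(pi*k/2))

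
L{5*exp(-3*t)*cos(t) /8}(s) 5*(s + 3) /(8*((s + 3) ^2 + 1) ) 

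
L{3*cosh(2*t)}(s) 3*s/(s^2 - 4)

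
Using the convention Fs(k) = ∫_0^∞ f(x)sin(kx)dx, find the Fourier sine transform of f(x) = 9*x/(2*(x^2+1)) 9*pi*exp(-k)/4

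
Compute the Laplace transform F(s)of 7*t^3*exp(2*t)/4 21/(2*(s - 2)^4)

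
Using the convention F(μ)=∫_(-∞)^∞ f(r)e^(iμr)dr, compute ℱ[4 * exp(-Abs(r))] 8/(μ^2 + 1)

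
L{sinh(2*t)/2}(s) 1/(s^2 - 4)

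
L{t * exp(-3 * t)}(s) (s+3)^(-2)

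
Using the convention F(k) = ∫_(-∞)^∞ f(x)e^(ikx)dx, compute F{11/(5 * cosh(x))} 11 * pi/(5 * cosh(pi * k/2))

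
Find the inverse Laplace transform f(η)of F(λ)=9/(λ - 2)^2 9*η*exp(2*η)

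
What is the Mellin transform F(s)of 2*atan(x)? -pi*sec(pi*s/2)/s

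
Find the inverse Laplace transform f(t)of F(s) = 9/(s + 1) 9*exp(-t)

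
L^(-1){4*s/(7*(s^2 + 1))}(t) 4*cos(t)/7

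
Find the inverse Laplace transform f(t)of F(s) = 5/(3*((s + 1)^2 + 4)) 5*exp(-t)*sin(2*t)/6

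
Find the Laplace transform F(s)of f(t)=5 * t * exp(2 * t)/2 5/(2 * (s - 2)^2)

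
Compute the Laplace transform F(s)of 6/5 6/(5 * s)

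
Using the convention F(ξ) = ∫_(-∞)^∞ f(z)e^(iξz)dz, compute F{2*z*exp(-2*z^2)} sqrt(2)*I*sqrt(pi)*ξ*exp(-ξ^2/8)/4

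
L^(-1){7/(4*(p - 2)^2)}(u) 7*u*exp(2*u)/4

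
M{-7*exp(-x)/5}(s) -7*gamma(s)/5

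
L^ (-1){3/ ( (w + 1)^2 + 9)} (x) exp (-x) * sin (3 * x)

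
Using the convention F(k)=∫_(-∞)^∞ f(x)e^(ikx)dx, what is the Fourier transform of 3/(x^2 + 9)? pi * exp(-3 * Abs(k))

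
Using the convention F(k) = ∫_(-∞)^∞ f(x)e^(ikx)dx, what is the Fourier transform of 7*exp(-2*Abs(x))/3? 28/(3*(k^2 + 4))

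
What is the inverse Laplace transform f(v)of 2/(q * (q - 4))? exp(2 * v) * sinh(2 * v)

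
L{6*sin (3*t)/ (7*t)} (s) 6*atan (3/s)/7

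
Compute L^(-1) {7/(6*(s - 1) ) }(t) 7*exp(t) /6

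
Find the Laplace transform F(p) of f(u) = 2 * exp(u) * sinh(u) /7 2/(7 * p * (p - 2) ) 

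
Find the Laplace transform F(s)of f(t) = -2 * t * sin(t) -4 * s/(s^2+1)^2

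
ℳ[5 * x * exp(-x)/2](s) 5 * gamma(s + 1)/2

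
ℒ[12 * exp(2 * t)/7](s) 12/(7 * (s - 2))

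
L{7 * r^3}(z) 42/z^4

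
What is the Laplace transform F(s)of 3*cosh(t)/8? 3*s/(8*(s^2 - 1))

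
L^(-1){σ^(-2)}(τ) τ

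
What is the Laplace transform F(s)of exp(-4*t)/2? 1/(2*(s + 4))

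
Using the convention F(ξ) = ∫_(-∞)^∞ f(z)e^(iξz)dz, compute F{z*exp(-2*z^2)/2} sqrt(2)*I*sqrt(pi)*ξ*exp(-ξ^2/8)/16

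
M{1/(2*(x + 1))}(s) pi*csc(pi*s)/2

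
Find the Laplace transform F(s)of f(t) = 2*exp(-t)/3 2/(3*(s + 1))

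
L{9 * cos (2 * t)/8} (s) 9 * s/ (8 * (s^2 + 4))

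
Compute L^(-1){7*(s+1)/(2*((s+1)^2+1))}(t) 7*exp(-t)*cos(t)/2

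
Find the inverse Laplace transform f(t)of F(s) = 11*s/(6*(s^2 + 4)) 11*cos(2*t)/6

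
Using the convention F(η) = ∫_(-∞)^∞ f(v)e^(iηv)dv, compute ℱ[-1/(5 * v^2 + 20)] -pi * exp(-2 * Abs(η))/10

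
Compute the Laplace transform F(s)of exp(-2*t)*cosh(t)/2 (s + 2)/(2*((s + 2)^2 - 1))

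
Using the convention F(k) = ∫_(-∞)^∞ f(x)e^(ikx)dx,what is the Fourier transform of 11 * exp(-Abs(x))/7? 22/(7 * (k^2 + 1))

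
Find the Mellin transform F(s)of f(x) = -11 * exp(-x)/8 -11 * gamma(s)/8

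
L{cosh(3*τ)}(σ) σ/(σ^2-9)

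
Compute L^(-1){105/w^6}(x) 7 * x^5/8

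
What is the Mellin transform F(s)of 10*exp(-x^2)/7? 5*gamma(s/2)/7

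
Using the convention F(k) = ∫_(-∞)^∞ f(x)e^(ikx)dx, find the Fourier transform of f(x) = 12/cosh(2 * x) 6 * pi/cosh(pi * k/4)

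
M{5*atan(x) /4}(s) -5*pi*sec(pi*s/2) /(8*s) 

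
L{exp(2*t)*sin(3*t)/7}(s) 3/(7*((s - 2)^2 + 9))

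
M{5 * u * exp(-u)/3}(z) 5 * gamma(z + 1)/3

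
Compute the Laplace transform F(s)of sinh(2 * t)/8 1/(4 * (s^2 - 4))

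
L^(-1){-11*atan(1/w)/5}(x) -11*sin(x)/(5*x)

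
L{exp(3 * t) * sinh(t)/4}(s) 1/(4 * ((s - 3)^2-1))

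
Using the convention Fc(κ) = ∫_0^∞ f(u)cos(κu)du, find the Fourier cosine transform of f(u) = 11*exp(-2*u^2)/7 11*sqrt(2)*sqrt(pi)*exp(-κ^2/8)/28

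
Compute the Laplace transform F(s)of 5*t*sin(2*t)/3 20*s/(3*(s^2 + 4)^2)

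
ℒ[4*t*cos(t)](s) 4*(s^2 - 1)/(s^2+1)^2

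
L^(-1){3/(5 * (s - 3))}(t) 3 * exp(3 * t)/5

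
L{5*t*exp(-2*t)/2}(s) 5/(2*(s+2)^2)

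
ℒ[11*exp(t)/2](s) 11/(2*(s - 1))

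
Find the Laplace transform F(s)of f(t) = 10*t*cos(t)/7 10*(s^2-1)/(7*(s^2 + 1)^2)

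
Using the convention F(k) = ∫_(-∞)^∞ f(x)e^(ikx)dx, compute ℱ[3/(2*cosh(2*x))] 3*pi/(4*cosh(pi*k/4))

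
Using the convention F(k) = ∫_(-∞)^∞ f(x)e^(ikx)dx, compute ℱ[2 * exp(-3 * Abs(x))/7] 12/(7 * (k^2 + 9))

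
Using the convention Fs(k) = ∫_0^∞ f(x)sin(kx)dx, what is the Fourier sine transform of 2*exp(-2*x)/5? 2*k/(5*(k^2 + 4))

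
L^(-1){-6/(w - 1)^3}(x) -3*x^2*exp(x)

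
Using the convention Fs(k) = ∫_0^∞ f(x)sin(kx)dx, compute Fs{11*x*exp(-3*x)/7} 66*k/(7*(k^2 + 9)^2)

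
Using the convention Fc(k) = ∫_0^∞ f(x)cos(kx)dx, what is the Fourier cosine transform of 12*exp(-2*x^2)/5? 3*sqrt(2)*sqrt(pi)*exp(-k^2/8)/5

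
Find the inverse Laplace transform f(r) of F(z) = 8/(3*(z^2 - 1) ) 8*sinh(r) /3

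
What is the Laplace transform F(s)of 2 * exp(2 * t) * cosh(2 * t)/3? 2 * (s - 2)/(3 * s * (s - 4))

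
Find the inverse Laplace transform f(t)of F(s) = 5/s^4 5 * t^3/6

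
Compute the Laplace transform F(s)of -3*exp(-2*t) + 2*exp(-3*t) 2/(s + 3) - 3/(s + 2)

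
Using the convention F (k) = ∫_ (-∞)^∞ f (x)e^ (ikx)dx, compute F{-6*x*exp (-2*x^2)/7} -3*sqrt (2)*I*sqrt (pi)*k*exp (-k^2/8)/28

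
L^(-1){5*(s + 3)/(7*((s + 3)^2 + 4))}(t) 5*exp(-3*t)*cos(2*t)/7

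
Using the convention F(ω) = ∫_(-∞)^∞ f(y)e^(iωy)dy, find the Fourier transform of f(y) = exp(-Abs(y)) 2/(ω^2 + 1)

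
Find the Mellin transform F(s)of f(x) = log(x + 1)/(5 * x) -pi * csc(pi * s)/(5 * s - 5)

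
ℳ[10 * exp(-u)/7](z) 10 * gamma(z)/7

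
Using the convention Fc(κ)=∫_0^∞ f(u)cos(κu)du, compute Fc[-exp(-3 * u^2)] -sqrt(3) * sqrt(pi) * exp(-κ^2/12)/6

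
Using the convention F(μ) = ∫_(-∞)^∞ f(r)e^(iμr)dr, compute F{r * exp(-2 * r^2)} sqrt(2) * I * sqrt(pi) * μ * exp(-μ^2/8)/8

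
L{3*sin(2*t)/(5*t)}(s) 3*atan(2/s)/5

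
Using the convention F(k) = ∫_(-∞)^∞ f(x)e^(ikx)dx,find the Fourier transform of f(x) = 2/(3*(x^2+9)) 2*pi*exp(-3*Abs(k))/9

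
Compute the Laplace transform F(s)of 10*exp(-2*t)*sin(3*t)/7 30/(7*((s + 2)^2 + 9))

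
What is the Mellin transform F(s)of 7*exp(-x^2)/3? 7*gamma(s/2)/6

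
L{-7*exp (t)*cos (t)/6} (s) 7*(1 - s)/ (6*( (s - 1)^2+1))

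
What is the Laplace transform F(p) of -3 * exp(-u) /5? -3/(5 * p + 5) 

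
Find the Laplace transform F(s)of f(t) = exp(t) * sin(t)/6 1/(6 * ((s - 1)^2 + 1))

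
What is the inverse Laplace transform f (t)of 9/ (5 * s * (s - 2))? 9 * exp (t) * sinh (t)/5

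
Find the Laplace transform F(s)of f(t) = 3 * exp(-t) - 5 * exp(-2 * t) 3/(s + 1) - 5/(s + 2)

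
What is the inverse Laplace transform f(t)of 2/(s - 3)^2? 2*t*exp(3*t)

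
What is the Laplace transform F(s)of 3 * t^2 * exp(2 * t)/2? 3/(s - 2)^3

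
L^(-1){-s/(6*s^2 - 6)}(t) -cosh(t)/6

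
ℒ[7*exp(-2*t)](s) 7/(s + 2) 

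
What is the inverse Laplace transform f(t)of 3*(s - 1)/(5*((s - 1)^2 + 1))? 3*exp(t)*cos(t)/5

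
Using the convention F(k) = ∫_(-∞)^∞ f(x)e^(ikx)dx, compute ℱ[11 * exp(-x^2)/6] 11 * sqrt(pi) * exp(-k^2/4)/6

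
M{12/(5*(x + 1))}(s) 12*pi*csc(pi*s)/5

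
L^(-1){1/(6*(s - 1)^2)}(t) t*exp(t)/6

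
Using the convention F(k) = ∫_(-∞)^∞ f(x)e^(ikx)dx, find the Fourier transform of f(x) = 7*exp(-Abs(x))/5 14/(5*(k^2 + 1))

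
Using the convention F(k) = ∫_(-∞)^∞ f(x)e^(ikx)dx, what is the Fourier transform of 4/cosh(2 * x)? 2 * pi/cosh(pi * k/4)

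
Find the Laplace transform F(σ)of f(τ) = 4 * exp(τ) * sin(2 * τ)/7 8/(7 * ((σ - 1)^2 + 4))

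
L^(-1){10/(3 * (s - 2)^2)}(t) 10 * t * exp(2 * t)/3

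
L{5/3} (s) 5/ (3 * s)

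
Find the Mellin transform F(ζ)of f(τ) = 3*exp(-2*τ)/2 3*gamma(ζ)/(2*2^ζ)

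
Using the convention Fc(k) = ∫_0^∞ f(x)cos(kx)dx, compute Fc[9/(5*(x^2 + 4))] 9*pi*exp(-2*k)/20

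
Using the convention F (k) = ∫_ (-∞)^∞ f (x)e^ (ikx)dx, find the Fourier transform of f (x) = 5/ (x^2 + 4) 5*pi*exp (-2*Abs (k))/2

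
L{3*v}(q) 3/q^2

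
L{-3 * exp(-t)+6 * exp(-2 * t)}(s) 6/(s+2)-3/(s+1)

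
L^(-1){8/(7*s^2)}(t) 8*t/7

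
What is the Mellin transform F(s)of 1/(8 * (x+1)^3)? pi * (s - 2) * (s - 1)/(16 * sin(pi * s))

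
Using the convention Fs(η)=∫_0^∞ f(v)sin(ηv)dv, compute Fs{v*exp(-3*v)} 6*η/(η^2 + 9)^2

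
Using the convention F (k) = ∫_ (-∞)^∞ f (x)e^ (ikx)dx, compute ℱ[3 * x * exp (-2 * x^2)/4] 3 * sqrt (2) * I * sqrt (pi) * k * exp (-k^2/8)/32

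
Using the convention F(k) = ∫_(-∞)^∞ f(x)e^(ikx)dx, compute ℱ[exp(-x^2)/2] sqrt(pi) * exp(-k^2/4)/2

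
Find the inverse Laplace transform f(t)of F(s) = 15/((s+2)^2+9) 5 * exp(-2 * t) * sin(3 * t)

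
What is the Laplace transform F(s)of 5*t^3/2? 15/s^4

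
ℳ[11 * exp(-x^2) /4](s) 11 * gamma(s/2) /8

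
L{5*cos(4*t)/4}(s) 5*s/(4*(s^2 + 16))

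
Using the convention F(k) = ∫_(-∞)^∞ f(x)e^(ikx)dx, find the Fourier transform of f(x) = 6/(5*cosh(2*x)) 3*pi/(5*cosh(pi*k/4))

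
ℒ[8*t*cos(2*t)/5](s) 8*(s^2-4)/(5*(s^2 + 4)^2)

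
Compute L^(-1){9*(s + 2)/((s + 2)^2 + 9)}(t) 9*exp(-2*t)*cos(3*t)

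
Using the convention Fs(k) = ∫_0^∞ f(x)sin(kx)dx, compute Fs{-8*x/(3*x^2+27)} -4*pi*exp(-3*k)/3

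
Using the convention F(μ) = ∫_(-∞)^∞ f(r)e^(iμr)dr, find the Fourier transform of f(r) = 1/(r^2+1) pi * exp(-Abs(μ))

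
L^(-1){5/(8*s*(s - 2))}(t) 5*exp(t)*sinh(t)/8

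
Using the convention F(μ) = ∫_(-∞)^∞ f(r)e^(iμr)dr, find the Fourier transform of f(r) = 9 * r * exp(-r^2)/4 9 * I * sqrt(pi) * μ * exp(-μ^2/4)/8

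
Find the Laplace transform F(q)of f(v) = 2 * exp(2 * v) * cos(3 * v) 2 * (q - 2)/((q - 2)^2 + 9)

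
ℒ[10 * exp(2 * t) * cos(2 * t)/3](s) 10 * (s - 2)/(3 * ((s - 2)^2 + 4))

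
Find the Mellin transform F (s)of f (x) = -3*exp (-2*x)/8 -3*gamma (s)/ (8*2^s)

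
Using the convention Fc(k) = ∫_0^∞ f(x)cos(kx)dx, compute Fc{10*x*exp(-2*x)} 10*(4 - k^2)/(k^2 + 4)^2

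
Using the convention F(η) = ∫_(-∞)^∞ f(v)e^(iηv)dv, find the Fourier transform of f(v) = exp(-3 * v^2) sqrt(3) * sqrt(pi) * exp(-η^2/12)/3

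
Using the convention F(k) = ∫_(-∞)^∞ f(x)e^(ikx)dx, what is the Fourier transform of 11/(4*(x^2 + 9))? 11*pi*exp(-3*Abs(k))/12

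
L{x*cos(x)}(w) (w^2 - 1)/(w^2 + 1)^2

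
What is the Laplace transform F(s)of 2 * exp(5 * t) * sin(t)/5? 2/(5 * ((s - 5)^2 + 1))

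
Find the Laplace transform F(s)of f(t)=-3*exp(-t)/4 -3/(4*s+4)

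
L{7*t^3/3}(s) 14/s^4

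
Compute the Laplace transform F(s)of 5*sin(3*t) 15/(s^2+9)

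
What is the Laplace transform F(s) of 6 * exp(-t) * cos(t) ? 6 * (s + 1) /((s + 1) ^2 + 1) 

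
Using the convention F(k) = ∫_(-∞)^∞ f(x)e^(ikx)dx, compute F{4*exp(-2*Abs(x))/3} 16/(3*(k^2 + 4))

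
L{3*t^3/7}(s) 18/(7*s^4) 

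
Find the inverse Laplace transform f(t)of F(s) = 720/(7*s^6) 6*t^5/7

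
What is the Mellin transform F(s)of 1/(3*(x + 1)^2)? (-pi*s + pi)/(3*sin(pi*s))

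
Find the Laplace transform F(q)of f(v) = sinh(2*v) 2/(q^2 - 4)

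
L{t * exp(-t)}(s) (s + 1)^(-2)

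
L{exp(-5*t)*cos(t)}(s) (s + 5)/((s + 5)^2 + 1)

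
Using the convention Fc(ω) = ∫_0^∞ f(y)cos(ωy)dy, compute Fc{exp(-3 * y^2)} sqrt(3) * sqrt(pi) * exp(-ω^2/12)/6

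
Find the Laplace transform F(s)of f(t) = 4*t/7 4/(7*s^2)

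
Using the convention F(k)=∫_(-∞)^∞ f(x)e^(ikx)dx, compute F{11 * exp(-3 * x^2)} 11 * sqrt(3) * sqrt(pi) * exp(-k^2/12)/3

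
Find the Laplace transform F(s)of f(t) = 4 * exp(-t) 4/(s+1)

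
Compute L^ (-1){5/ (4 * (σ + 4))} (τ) 5 * exp (-4 * τ)/4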